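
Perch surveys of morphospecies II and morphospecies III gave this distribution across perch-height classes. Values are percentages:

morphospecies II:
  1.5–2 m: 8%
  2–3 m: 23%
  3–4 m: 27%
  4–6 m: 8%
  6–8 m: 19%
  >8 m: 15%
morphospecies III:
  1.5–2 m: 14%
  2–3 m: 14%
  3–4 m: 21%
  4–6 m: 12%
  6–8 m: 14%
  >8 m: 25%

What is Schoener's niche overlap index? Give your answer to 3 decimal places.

Convert percentages to proportions (divide by 100).
Σ|p₁ᵢ − p₂ᵢ| = 0.06 + 0.09 + 0.06 + 0.04 + 0.05 + 0.10 = 0.40
D = 1 − ½ × 0.40 = 1 − 0.200 = 0.80000

0.800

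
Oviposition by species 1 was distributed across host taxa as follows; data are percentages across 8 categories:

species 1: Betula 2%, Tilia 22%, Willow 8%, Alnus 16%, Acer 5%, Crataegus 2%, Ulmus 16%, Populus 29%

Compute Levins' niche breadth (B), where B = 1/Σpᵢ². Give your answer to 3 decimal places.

Convert percentages to proportions (divide by 100).
Σpᵢ² = 0.02² + 0.22² + 0.08² + 0.16² + 0.05² + 0.02² + 0.16² + 0.29² = 0.0004 + 0.0484 + 0.0064 + 0.0256 + 0.0025 + 0.0004 + 0.0256 + 0.0841 = 0.1934
B = 1 / 0.1934 = 5.17063

5.171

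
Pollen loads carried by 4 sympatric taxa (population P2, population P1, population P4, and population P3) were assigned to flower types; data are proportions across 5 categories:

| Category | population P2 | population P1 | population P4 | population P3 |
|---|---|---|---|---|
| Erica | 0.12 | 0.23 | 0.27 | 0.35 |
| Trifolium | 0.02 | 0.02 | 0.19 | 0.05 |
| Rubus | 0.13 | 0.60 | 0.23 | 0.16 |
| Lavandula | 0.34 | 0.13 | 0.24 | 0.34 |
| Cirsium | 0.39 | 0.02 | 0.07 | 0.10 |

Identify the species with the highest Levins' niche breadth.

Σp_P2ᵢ² = 0.12² + 0.02² + 0.13² + 0.34² + 0.39² = 0.0144 + 0.0004 + 0.0169 + 0.1156 + 0.1521 = 0.2994
B_P2 = 1 / 0.2994 = 3.3400
Σp_P1ᵢ² = 0.23² + 0.02² + 0.60² + 0.13² + 0.02² = 0.0529 + 0.0004 + 0.3600 + 0.0169 + 0.0004 = 0.4306
B_P1 = 1 / 0.4306 = 2.3223
Σp_P4ᵢ² = 0.27² + 0.19² + 0.23² + 0.24² + 0.07² = 0.0729 + 0.0361 + 0.0529 + 0.0576 + 0.0049 = 0.2244
B_P4 = 1 / 0.2244 = 4.4563
Σp_P3ᵢ² = 0.35² + 0.05² + 0.16² + 0.34² + 0.10² = 0.1225 + 0.0025 + 0.0256 + 0.1156 + 0.0100 = 0.2762
B_P3 = 1 / 0.2762 = 3.6206
Highest B → broadest niche (most generalist): population P4 (B = 4.46).

population P4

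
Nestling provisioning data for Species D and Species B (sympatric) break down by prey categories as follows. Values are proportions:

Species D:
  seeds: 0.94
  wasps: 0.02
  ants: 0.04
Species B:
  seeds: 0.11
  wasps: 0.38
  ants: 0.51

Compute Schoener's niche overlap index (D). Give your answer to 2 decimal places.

Σ|p₁ᵢ − p₂ᵢ| = 0.83 + 0.36 + 0.47 = 1.66
D = 1 − ½ × 1.66 = 1 − 0.830 = 0.1700

0.17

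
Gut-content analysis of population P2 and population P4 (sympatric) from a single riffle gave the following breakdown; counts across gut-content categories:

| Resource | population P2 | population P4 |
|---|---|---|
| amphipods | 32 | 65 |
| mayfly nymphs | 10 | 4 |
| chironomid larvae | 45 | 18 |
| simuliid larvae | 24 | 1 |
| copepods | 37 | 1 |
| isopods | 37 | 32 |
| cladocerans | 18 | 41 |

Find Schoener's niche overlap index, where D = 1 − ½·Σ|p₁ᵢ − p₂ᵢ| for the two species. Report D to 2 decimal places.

0.58

Proportions for population P2 (n=203): 32/203=0.1576, 10/203=0.0493, 45/203=0.2217, 24/203=0.1182, 37/203=0.1823, 37/203=0.1823, 18/203=0.0887
Proportions for population P4 (n=162): 65/162=0.4012, 4/162=0.0247, 18/162=0.1111, 1/162=0.0062, 1/162=0.0062, 32/162=0.1975, 41/162=0.2531
Σ|p₁ᵢ − p₂ᵢ| = 0.2436 + 0.0246 + 0.1106 + 0.1120 + 0.1761 + 0.0152 + 0.1644 = 0.8465
D = 1 − ½ × 0.8465 = 1 − 0.42325 = 0.57675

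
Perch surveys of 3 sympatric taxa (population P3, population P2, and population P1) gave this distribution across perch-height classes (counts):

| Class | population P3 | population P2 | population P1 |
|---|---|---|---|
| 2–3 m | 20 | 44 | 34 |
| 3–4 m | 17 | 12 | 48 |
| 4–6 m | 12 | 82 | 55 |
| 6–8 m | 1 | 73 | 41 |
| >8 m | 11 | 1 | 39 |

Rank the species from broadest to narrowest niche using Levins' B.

Proportions for population P3 (n=61): 20/61=0.3279, 17/61=0.2787, 12/61=0.1967, 1/61=0.0164, 11/61=0.1803
Proportions for population P2 (n=212): 44/212=0.2075, 12/212=0.0566, 82/212=0.3868, 73/212=0.3443, 1/212=0.0047
Proportions for population P1 (n=217): 34/217=0.1567, 48/217=0.2212, 55/217=0.2535, 41/217=0.1889, 39/217=0.1797
Σp_P3ᵢ² = 0.3279² + 0.2787² + 0.1967² + 0.0164² + 0.1803² = 0.107518 + 0.077674 + 0.038691 + 0.000269 + 0.032508 = 0.256660
B_P3 = 1 / 0.256660 = 3.8962
Σp_P2ᵢ² = 0.2075² + 0.0566² + 0.3868² + 0.3443² + 0.0047² = 0.043056 + 0.003204 + 0.149614 + 0.118542 + 0.000022 = 0.314438
B_P2 = 1 / 0.314438 = 3.1803
Σp_P1ᵢ² = 0.1567² + 0.2212² + 0.2535² + 0.1889² + 0.1797² = 0.024555 + 0.048929 + 0.064262 + 0.035683 + 0.032292 = 0.205721
B_P1 = 1 / 0.205721 = 4.8610
Ranking by B (broadest → narrowest): population P1 (4.86) > population P3 (3.90) > population P2 (3.18)

population P1 > population P3 > population P2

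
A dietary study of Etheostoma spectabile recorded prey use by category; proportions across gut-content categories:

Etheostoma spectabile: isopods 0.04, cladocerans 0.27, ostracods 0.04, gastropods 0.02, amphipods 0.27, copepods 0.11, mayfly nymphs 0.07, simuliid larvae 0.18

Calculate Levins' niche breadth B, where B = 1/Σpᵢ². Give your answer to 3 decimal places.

Σpᵢ² = 0.04² + 0.27² + 0.04² + 0.02² + 0.27² + 0.11² + 0.07² + 0.18² = 0.0016 + 0.0729 + 0.0016 + 0.0004 + 0.0729 + 0.0121 + 0.0049 + 0.0324 = 0.1988
B = 1 / 0.1988 = 5.03018

5.030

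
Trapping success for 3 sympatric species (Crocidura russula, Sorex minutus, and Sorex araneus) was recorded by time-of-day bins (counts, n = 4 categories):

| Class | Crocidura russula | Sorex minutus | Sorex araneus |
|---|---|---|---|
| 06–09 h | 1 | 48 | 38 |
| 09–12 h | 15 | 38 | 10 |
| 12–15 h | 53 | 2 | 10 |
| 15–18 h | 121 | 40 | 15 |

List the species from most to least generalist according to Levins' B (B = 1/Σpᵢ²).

Sorex minutus > Sorex araneus > Crocidura russula

Proportions for Crocidura russula (n=190): 1/190=0.0053, 15/190=0.0789, 53/190=0.2789, 121/190=0.6368
Proportions for Sorex minutus (n=128): 48/128=0.3750, 38/128=0.2969, 2/128=0.0156, 40/128=0.3125
Proportions for Sorex araneus (n=73): 38/73=0.5205, 10/73=0.1370, 10/73=0.1370, 15/73=0.2055
Σp_russᵢ² = 0.0053² + 0.0789² + 0.2789² + 0.6368² = 0.000028 + 0.006225 + 0.077785 + 0.405514 = 0.489552
B_russ = 1 / 0.489552 = 2.0427
Σp_minuᵢ² = 0.3750² + 0.2969² + 0.0156² + 0.3125² = 0.140625 + 0.088150 + 0.000243 + 0.097656 = 0.326674
B_minu = 1 / 0.326674 = 3.0612
Σp_aranᵢ² = 0.5205² + 0.1370² + 0.1370² + 0.2055² = 0.270920 + 0.018769 + 0.018769 + 0.042230 = 0.350688
B_aran = 1 / 0.350688 = 2.8515
Ranking by B (broadest → narrowest): Sorex minutus (3.06) > Sorex araneus (2.85) > Crocidura russula (2.04)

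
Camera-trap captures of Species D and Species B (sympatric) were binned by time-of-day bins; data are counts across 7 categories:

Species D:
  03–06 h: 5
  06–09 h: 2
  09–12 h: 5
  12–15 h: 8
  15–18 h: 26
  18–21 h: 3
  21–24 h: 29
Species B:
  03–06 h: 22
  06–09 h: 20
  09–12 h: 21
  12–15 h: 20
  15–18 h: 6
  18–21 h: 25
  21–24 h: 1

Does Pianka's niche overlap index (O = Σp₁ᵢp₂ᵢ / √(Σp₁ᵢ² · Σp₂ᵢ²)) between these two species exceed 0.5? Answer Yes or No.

No

Proportions for Species D (n=78): 5/78=0.0641, 2/78=0.0256, 5/78=0.0641, 8/78=0.1026, 26/78=0.3333, 3/78=0.0385, 29/78=0.3718
Proportions for Species B (n=115): 22/115=0.1913, 20/115=0.1739, 21/115=0.1826, 20/115=0.1739, 6/115=0.0522, 25/115=0.2174, 1/115=0.0087
Σ p₁ᵢp₂ᵢ = 0.012262 + 0.004452 + 0.011705 + 0.017842 + 0.017398 + 0.008370 + 0.003235 = 0.075264
Σp_1ᵢ² = 0.0641² + 0.0256² + 0.0641² + 0.1026² + 0.3333² + 0.0385² + 0.3718² = 0.004109 + 0.000655 + 0.004109 + 0.010527 + 0.111089 + 0.001482 + 0.138235 = 0.270206
Σp_2ᵢ² = 0.1913² + 0.1739² + 0.1826² + 0.1739² + 0.0522² + 0.2174² + 0.0087² = 0.036596 + 0.030241 + 0.033343 + 0.030241 + 0.002725 + 0.047263 + 0.000076 = 0.180485
O = 0.075264 / √(0.270206 × 0.180485) = 0.075264 / 0.2208351 = 0.3408
O = 0.3408 < 0.5 → No.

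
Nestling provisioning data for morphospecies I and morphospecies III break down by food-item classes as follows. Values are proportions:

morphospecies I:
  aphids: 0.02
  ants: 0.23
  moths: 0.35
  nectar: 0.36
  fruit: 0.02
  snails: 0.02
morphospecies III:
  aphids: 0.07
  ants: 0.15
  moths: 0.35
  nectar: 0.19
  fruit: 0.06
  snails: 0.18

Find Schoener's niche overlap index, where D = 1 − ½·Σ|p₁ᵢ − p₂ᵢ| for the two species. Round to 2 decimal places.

0.75

Σ|p₁ᵢ − p₂ᵢ| = 0.05 + 0.08 + 0.00 + 0.17 + 0.04 + 0.16 = 0.50
D = 1 − ½ × 0.50 = 1 − 0.250 = 0.7500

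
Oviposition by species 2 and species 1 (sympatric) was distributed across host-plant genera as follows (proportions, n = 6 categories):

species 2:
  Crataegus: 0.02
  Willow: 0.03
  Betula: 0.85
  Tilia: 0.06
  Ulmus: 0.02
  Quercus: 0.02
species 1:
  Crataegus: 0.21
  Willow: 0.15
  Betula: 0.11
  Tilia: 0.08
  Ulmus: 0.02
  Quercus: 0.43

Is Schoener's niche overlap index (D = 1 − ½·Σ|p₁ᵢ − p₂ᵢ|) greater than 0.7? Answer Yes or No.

No

Σ|p₁ᵢ − p₂ᵢ| = 0.19 + 0.12 + 0.74 + 0.02 + 0.00 + 0.41 = 1.48
D = 1 − ½ × 1.48 = 1 − 0.740 = 0.2600
D = 0.2600 < 0.7 → No.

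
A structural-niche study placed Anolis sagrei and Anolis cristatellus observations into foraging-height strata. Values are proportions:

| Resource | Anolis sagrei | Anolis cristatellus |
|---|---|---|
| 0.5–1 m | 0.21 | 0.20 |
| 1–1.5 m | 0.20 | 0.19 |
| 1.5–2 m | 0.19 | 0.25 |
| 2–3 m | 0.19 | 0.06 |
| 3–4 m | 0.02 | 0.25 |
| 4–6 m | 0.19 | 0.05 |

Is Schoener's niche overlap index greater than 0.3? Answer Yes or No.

Σ|p₁ᵢ − p₂ᵢ| = 0.01 + 0.01 + 0.06 + 0.13 + 0.23 + 0.14 = 0.58
D = 1 − ½ × 0.58 = 1 − 0.290 = 0.7100
D = 0.7100 > 0.3 → Yes.

Yes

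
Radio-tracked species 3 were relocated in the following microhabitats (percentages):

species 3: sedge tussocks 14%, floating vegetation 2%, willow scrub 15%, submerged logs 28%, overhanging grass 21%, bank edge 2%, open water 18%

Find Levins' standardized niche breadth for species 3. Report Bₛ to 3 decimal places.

Convert percentages to proportions (divide by 100).
Σpᵢ² = 0.14² + 0.02² + 0.15² + 0.28² + 0.21² + 0.02² + 0.18² = 0.0196 + 0.0004 + 0.0225 + 0.0784 + 0.0441 + 0.0004 + 0.0324 = 0.1978
B = 1 / 0.1978 = 5.05561
Bₛ = (B − 1)/(n − 1) = (5.05561 − 1)/(7 − 1) = 4.05561/6 = 0.67594

0.676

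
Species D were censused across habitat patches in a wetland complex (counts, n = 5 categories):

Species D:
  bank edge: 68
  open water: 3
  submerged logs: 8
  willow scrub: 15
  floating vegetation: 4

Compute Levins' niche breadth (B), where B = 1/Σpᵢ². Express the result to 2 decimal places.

1.94

Proportions for Species D (n=98): 68/98=0.6939, 3/98=0.0306, 8/98=0.0816, 15/98=0.1531, 4/98=0.0408
Σpᵢ² = 0.6939² + 0.0306² + 0.0816² + 0.1531² + 0.0408² = 0.481497 + 0.000936 + 0.006659 + 0.023440 + 0.001665 = 0.514197
B = 1 / 0.514197 = 1.9448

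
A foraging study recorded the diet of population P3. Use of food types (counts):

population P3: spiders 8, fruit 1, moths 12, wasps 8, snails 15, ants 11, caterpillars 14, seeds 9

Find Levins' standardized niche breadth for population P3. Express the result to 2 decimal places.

0.83

Proportions for population P3 (n=78): 8/78=0.1026, 1/78=0.0128, 12/78=0.1538, 8/78=0.1026, 15/78=0.1923, 11/78=0.1410, 14/78=0.1795, 9/78=0.1154
Σpᵢ² = 0.1026² + 0.0128² + 0.1538² + 0.1026² + 0.1923² + 0.1410² + 0.1795² + 0.1154² = 0.010527 + 0.000164 + 0.023654 + 0.010527 + 0.036979 + 0.019881 + 0.032220 + 0.013317 = 0.147269
B = 1 / 0.147269 = 6.7903
Bₛ = (B − 1)/(n − 1) = (6.7903 − 1)/(8 − 1) = 5.7903/7 = 0.8272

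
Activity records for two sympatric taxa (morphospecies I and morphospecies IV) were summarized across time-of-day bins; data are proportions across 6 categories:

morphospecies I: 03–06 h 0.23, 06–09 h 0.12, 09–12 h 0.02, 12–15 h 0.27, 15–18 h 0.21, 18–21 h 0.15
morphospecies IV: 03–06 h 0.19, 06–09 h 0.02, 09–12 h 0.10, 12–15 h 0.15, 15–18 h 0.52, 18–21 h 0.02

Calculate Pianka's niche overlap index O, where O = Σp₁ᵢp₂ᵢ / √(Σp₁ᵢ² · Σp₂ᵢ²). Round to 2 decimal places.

0.76

Σ p₁ᵢp₂ᵢ = 0.0437 + 0.0024 + 0.0020 + 0.0405 + 0.1092 + 0.0030 = 0.2008
Σp_1ᵢ² = 0.23² + 0.12² + 0.02² + 0.27² + 0.21² + 0.15² = 0.0529 + 0.0144 + 0.0004 + 0.0729 + 0.0441 + 0.0225 = 0.2072
Σp_2ᵢ² = 0.19² + 0.02² + 0.10² + 0.15² + 0.52² + 0.02² = 0.0361 + 0.0004 + 0.0100 + 0.0225 + 0.2704 + 0.0004 = 0.3398
O = 0.2008 / √(0.2072 × 0.3398) = 0.2008 / 0.26534 = 0.7568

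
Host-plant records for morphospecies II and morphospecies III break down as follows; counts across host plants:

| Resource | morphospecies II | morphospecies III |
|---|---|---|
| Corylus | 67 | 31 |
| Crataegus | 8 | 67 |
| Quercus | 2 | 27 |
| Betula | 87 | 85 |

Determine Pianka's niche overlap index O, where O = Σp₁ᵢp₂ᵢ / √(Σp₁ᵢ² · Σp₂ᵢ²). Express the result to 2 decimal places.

0.79

Proportions for morphospecies II (n=164): 67/164=0.4085, 8/164=0.0488, 2/164=0.0122, 87/164=0.5305
Proportions for morphospecies III (n=210): 31/210=0.1476, 67/210=0.3190, 27/210=0.1286, 85/210=0.4048
Σ p₁ᵢp₂ᵢ = 0.060295 + 0.015567 + 0.001569 + 0.214746 = 0.292177
Σp_1ᵢ² = 0.4085² + 0.0488² + 0.0122² + 0.5305² = 0.166872 + 0.002381 + 0.000149 + 0.281430 = 0.450832
Σp_2ᵢ² = 0.1476² + 0.3190² + 0.1286² + 0.4048² = 0.021786 + 0.101761 + 0.016538 + 0.163863 = 0.303948
O = 0.292177 / √(0.450832 × 0.303948) = 0.292177 / 0.3701749 = 0.7893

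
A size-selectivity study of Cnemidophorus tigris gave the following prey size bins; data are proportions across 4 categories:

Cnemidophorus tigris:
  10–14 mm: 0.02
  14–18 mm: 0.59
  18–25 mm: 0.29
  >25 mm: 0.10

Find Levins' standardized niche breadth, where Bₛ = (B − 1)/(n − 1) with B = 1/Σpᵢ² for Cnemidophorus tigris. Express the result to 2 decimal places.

0.42

Σpᵢ² = 0.02² + 0.59² + 0.29² + 0.10² = 0.0004 + 0.3481 + 0.0841 + 0.0100 = 0.4426
B = 1 / 0.4426 = 2.2594
Bₛ = (B − 1)/(n − 1) = (2.2594 − 1)/(4 − 1) = 1.2594/3 = 0.4198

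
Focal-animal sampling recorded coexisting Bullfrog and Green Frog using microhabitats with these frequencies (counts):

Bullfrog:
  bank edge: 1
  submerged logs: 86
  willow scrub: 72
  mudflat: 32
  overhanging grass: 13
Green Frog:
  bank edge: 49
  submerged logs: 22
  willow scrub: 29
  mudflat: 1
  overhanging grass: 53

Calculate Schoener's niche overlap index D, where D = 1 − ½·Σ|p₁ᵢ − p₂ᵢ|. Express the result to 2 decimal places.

0.41

Proportions for Bullfrog (n=204): 1/204=0.0049, 86/204=0.4216, 72/204=0.3529, 32/204=0.1569, 13/204=0.0637
Proportions for Green Frog (n=154): 49/154=0.3182, 22/154=0.1429, 29/154=0.1883, 1/154=0.0065, 53/154=0.3442
Σ|p₁ᵢ − p₂ᵢ| = 0.3133 + 0.2787 + 0.1646 + 0.1504 + 0.2805 = 1.1875
D = 1 − ½ × 1.1875 = 1 − 0.59375 = 0.40625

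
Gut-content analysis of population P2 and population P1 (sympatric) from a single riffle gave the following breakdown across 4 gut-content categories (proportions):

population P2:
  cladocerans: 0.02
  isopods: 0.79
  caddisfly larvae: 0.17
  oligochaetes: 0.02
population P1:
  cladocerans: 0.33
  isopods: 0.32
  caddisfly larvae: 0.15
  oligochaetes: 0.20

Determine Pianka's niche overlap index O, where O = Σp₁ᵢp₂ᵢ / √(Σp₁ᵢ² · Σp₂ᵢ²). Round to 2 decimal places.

0.68

Σ p₁ᵢp₂ᵢ = 0.0066 + 0.2528 + 0.0255 + 0.0040 = 0.2889
Σp_1ᵢ² = 0.02² + 0.79² + 0.17² + 0.02² = 0.0004 + 0.6241 + 0.0289 + 0.0004 = 0.6538
Σp_2ᵢ² = 0.33² + 0.32² + 0.15² + 0.20² = 0.1089 + 0.1024 + 0.0225 + 0.0400 = 0.2738
O = 0.2889 / √(0.6538 × 0.2738) = 0.2889 / 0.42310 = 0.6828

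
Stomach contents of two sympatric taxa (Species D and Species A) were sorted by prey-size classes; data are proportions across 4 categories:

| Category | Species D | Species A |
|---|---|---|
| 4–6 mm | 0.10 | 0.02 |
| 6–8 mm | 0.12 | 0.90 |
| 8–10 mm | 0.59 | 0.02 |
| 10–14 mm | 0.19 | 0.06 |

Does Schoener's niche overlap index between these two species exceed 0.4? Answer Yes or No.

Σ|p₁ᵢ − p₂ᵢ| = 0.08 + 0.78 + 0.57 + 0.13 = 1.56
D = 1 − ½ × 1.56 = 1 − 0.780 = 0.2200
D = 0.2200 < 0.4 → No.

No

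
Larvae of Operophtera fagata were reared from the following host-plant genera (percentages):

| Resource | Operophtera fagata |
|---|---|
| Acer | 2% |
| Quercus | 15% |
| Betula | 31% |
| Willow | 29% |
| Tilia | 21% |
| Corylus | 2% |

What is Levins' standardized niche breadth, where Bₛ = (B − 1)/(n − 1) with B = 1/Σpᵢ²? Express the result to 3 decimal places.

Convert percentages to proportions (divide by 100).
Σpᵢ² = 0.02² + 0.15² + 0.31² + 0.29² + 0.21² + 0.02² = 0.0004 + 0.0225 + 0.0961 + 0.0841 + 0.0441 + 0.0004 = 0.2476
B = 1 / 0.2476 = 4.03877
Bₛ = (B − 1)/(n − 1) = (4.03877 − 1)/(6 − 1) = 3.03877/5 = 0.60775

0.608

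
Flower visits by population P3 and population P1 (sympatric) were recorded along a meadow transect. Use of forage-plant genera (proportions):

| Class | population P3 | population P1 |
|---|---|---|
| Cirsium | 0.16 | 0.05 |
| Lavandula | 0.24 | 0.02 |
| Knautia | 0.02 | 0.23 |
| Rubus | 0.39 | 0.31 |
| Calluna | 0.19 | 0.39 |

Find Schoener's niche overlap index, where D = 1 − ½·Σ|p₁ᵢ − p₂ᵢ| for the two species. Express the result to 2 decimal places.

Σ|p₁ᵢ − p₂ᵢ| = 0.11 + 0.22 + 0.21 + 0.08 + 0.20 = 0.82
D = 1 − ½ × 0.82 = 1 − 0.410 = 0.5900

0.59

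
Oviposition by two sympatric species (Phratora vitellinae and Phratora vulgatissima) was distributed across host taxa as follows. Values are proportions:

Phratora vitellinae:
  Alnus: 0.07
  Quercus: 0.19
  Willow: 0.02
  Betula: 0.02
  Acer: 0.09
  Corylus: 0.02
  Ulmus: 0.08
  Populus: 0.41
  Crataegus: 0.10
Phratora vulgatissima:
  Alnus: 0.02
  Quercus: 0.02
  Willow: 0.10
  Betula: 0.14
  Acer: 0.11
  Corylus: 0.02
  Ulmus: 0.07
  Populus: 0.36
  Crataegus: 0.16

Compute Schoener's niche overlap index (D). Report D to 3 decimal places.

0.720

Σ|p₁ᵢ − p₂ᵢ| = 0.05 + 0.17 + 0.08 + 0.12 + 0.02 + 0.00 + 0.01 + 0.05 + 0.06 = 0.56
D = 1 − ½ × 0.56 = 1 − 0.280 = 0.72000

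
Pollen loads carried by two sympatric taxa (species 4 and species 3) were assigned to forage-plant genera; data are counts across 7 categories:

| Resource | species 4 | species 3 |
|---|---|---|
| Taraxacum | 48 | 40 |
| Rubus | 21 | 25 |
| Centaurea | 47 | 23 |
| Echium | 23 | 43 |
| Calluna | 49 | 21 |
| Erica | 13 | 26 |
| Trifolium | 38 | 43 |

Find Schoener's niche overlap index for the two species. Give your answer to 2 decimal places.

Proportions for species 4 (n=239): 48/239=0.2008, 21/239=0.0879, 47/239=0.1967, 23/239=0.0962, 49/239=0.2050, 13/239=0.0544, 38/239=0.1590
Proportions for species 3 (n=221): 40/221=0.1810, 25/221=0.1131, 23/221=0.1041, 43/221=0.1946, 21/221=0.0950, 26/221=0.1176, 43/221=0.1946
Σ|p₁ᵢ − p₂ᵢ| = 0.0198 + 0.0252 + 0.0926 + 0.0984 + 0.1100 + 0.0632 + 0.0356 = 0.4448
D = 1 − ½ × 0.4448 = 1 − 0.22240 = 0.77760

0.78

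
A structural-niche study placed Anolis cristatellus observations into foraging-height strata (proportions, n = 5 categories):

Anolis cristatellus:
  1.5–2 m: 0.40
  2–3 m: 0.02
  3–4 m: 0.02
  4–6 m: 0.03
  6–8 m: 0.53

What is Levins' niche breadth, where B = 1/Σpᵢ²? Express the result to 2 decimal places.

2.26

Σpᵢ² = 0.40² + 0.02² + 0.02² + 0.03² + 0.53² = 0.1600 + 0.0004 + 0.0004 + 0.0009 + 0.2809 = 0.4426
B = 1 / 0.4426 = 2.2594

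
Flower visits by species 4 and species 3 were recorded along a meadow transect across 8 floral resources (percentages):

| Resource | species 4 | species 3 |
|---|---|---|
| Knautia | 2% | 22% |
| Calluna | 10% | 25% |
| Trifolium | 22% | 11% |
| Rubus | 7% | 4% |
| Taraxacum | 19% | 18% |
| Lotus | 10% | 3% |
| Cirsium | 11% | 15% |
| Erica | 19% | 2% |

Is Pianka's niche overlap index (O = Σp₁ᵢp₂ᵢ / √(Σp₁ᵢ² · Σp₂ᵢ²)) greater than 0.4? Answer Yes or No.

Convert percentages to proportions (divide by 100).
Σ p₁ᵢp₂ᵢ = 0.0044 + 0.0250 + 0.0242 + 0.0028 + 0.0342 + 0.0030 + 0.0165 + 0.0038 = 0.1139
Σp_1ᵢ² = 0.02² + 0.10² + 0.22² + 0.07² + 0.19² + 0.10² + 0.11² + 0.19² = 0.0004 + 0.0100 + 0.0484 + 0.0049 + 0.0361 + 0.0100 + 0.0121 + 0.0361 = 0.1580
Σp_2ᵢ² = 0.22² + 0.25² + 0.11² + 0.04² + 0.18² + 0.03² + 0.15² + 0.02² = 0.0484 + 0.0625 + 0.0121 + 0.0016 + 0.0324 + 0.0009 + 0.0225 + 0.0004 = 0.1808
O = 0.1139 / √(0.1580 × 0.1808) = 0.1139 / 0.16902 = 0.6739
O = 0.6739 > 0.4 → Yes.

Yes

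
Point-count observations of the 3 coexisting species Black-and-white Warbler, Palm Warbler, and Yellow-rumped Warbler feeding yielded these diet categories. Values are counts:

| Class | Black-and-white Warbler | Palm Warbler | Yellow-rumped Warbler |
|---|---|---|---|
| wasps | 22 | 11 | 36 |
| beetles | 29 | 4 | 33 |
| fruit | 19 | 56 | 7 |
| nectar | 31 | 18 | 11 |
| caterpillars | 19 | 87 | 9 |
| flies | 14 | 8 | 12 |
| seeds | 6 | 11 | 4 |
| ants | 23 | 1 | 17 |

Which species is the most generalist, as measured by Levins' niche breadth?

Black-and-white Warbler

Proportions for Black-and-white Warbler (n=163): 22/163=0.1350, 29/163=0.1779, 19/163=0.1166, 31/163=0.1902, 19/163=0.1166, 14/163=0.0859, 6/163=0.0368, 23/163=0.1411
Proportions for Palm Warbler (n=196): 11/196=0.0561, 4/196=0.0204, 56/196=0.2857, 18/196=0.0918, 87/196=0.4439, 8/196=0.0408, 11/196=0.0561, 1/196=0.0051
Proportions for Yellow-rumped Warbler (n=129): 36/129=0.2791, 33/129=0.2558, 7/129=0.0543, 11/129=0.0853, 9/129=0.0698, 12/129=0.0930, 4/129=0.0310, 17/129=0.1318
Σp_Blacᵢ² = 0.1350² + 0.1779² + 0.1166² + 0.1902² + 0.1166² + 0.0859² + 0.0368² + 0.1411² = 0.018225 + 0.031648 + 0.013596 + 0.036176 + 0.013596 + 0.007379 + 0.001354 + 0.019909 = 0.141883
B_Blac = 1 / 0.141883 = 7.0481
Σp_Palmᵢ² = 0.0561² + 0.0204² + 0.2857² + 0.0918² + 0.4439² + 0.0408² + 0.0561² + 0.0051² = 0.003147 + 0.000416 + 0.081624 + 0.008427 + 0.197047 + 0.001665 + 0.003147 + 0.000026 = 0.295499
B_Palm = 1 / 0.295499 = 3.3841
Σp_Yellᵢ² = 0.2791² + 0.2558² + 0.0543² + 0.0853² + 0.0698² + 0.0930² + 0.0310² + 0.1318² = 0.077897 + 0.065434 + 0.002948 + 0.007276 + 0.004872 + 0.008649 + 0.000961 + 0.017371 = 0.185408
B_Yell = 1 / 0.185408 = 5.3935
Highest B → broadest niche (most generalist): Black-and-white Warbler (B = 7.05).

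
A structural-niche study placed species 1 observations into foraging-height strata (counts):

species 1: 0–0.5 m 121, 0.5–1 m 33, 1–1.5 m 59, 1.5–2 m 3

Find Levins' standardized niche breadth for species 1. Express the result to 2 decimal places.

Proportions for species 1 (n=216): 121/216=0.5602, 33/216=0.1528, 59/216=0.2731, 3/216=0.0139
Σpᵢ² = 0.5602² + 0.1528² + 0.2731² + 0.0139² = 0.313824 + 0.023348 + 0.074584 + 0.000193 = 0.411949
B = 1 / 0.411949 = 2.4275
Bₛ = (B − 1)/(n − 1) = (2.4275 − 1)/(4 − 1) = 1.4275/3 = 0.4758

0.48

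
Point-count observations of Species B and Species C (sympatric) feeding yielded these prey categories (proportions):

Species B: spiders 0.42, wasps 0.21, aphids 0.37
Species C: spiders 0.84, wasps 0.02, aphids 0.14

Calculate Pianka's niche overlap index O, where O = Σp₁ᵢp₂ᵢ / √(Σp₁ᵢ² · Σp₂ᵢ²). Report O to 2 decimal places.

0.80

Σ p₁ᵢp₂ᵢ = 0.3528 + 0.0042 + 0.0518 = 0.4088
Σp_1ᵢ² = 0.42² + 0.21² + 0.37² = 0.1764 + 0.0441 + 0.1369 = 0.3574
Σp_2ᵢ² = 0.84² + 0.02² + 0.14² = 0.7056 + 0.0004 + 0.0196 = 0.7256
O = 0.4088 / √(0.3574 × 0.7256) = 0.4088 / 0.50924 = 0.8028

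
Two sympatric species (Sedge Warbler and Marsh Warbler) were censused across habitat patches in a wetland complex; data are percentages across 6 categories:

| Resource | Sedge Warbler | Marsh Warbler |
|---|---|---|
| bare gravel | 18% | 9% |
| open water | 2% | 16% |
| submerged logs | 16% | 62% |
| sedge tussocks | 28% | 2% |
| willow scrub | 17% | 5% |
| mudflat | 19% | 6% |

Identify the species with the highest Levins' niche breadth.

Sedge Warbler

Convert percentages to proportions (divide by 100).
Σp_Sedgᵢ² = 0.18² + 0.02² + 0.16² + 0.28² + 0.17² + 0.19² = 0.0324 + 0.0004 + 0.0256 + 0.0784 + 0.0289 + 0.0361 = 0.2018
B_Sedg = 1 / 0.2018 = 4.9554
Σp_Marsᵢ² = 0.09² + 0.16² + 0.62² + 0.02² + 0.05² + 0.06² = 0.0081 + 0.0256 + 0.3844 + 0.0004 + 0.0025 + 0.0036 = 0.4246
B_Mars = 1 / 0.4246 = 2.3552
Highest B → broadest niche (most generalist): Sedge Warbler (B = 4.96).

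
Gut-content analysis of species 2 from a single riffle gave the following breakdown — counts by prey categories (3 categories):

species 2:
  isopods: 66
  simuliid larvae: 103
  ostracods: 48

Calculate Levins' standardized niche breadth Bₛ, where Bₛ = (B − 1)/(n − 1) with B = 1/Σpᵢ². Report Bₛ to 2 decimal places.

Proportions for species 2 (n=217): 66/217=0.3041, 103/217=0.4747, 48/217=0.2212
Σpᵢ² = 0.3041² + 0.4747² + 0.2212² = 0.092477 + 0.225340 + 0.048929 = 0.366746
B = 1 / 0.366746 = 2.7267
Bₛ = (B − 1)/(n − 1) = (2.7267 − 1)/(3 − 1) = 1.7267/2 = 0.8634

0.86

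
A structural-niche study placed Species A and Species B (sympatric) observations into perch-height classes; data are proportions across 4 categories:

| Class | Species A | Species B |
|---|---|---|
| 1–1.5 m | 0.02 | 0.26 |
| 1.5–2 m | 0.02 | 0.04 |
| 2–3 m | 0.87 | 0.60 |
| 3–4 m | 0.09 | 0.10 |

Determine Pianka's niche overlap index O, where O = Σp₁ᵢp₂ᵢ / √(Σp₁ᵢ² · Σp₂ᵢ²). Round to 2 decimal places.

Σ p₁ᵢp₂ᵢ = 0.0052 + 0.0008 + 0.5220 + 0.0090 = 0.5370
Σp_1ᵢ² = 0.02² + 0.02² + 0.87² + 0.09² = 0.0004 + 0.0004 + 0.7569 + 0.0081 = 0.7658
Σp_2ᵢ² = 0.26² + 0.04² + 0.60² + 0.10² = 0.0676 + 0.0016 + 0.3600 + 0.0100 = 0.4392
O = 0.5370 / √(0.7658 × 0.4392) = 0.5370 / 0.57995 = 0.9259

0.93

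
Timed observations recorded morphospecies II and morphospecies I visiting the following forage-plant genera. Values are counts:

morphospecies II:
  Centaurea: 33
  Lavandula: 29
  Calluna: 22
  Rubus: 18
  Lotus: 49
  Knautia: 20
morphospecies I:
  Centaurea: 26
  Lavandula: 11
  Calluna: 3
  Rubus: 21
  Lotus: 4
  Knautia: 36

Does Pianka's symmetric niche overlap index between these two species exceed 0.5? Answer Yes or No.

Proportions for morphospecies II (n=171): 33/171=0.1930, 29/171=0.1696, 22/171=0.1287, 18/171=0.1053, 49/171=0.2865, 20/171=0.1170
Proportions for morphospecies I (n=101): 26/101=0.2574, 11/101=0.1089, 3/101=0.0297, 21/101=0.2079, 4/101=0.0396, 36/101=0.3564
Σ p₁ᵢp₂ᵢ = 0.049678 + 0.018469 + 0.003822 + 0.021892 + 0.011345 + 0.041699 = 0.146905
Σp_1ᵢ² = 0.1930² + 0.1696² + 0.1287² + 0.1053² + 0.2865² + 0.1170² = 0.037249 + 0.028764 + 0.016564 + 0.011088 + 0.082082 + 0.013689 = 0.189436
Σp_2ᵢ² = 0.2574² + 0.1089² + 0.0297² + 0.2079² + 0.0396² + 0.3564² = 0.066255 + 0.011859 + 0.000882 + 0.043222 + 0.001568 + 0.127021 = 0.250807
O = 0.146905 / √(0.189436 × 0.250807) = 0.146905 / 0.2179722 = 0.6740
O = 0.6740 > 0.5 → Yes.

Yes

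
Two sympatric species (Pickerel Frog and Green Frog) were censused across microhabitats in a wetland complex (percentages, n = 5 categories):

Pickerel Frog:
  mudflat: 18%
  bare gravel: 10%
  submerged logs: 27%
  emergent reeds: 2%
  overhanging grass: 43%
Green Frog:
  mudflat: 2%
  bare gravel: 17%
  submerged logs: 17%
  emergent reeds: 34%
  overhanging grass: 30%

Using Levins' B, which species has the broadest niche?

Green Frog

Convert percentages to proportions (divide by 100).
Σp_Pickᵢ² = 0.18² + 0.10² + 0.27² + 0.02² + 0.43² = 0.0324 + 0.0100 + 0.0729 + 0.0004 + 0.1849 = 0.3006
B_Pick = 1 / 0.3006 = 3.3267
Σp_Greeᵢ² = 0.02² + 0.17² + 0.17² + 0.34² + 0.30² = 0.0004 + 0.0289 + 0.0289 + 0.1156 + 0.0900 = 0.2638
B_Gree = 1 / 0.2638 = 3.7908
Highest B → broadest niche (most generalist): Green Frog (B = 3.79).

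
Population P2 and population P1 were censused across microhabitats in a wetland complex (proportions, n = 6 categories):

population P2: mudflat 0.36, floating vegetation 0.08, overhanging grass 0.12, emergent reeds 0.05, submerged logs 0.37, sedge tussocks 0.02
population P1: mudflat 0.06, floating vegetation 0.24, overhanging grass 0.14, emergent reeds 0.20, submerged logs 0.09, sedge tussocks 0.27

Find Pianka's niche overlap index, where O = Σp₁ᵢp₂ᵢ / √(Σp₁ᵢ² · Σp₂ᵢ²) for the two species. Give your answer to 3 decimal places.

Σ p₁ᵢp₂ᵢ = 0.0216 + 0.0192 + 0.0168 + 0.0100 + 0.0333 + 0.0054 = 0.1063
Σp_1ᵢ² = 0.36² + 0.08² + 0.12² + 0.05² + 0.37² + 0.02² = 0.1296 + 0.0064 + 0.0144 + 0.0025 + 0.1369 + 0.0004 = 0.2902
Σp_2ᵢ² = 0.06² + 0.24² + 0.14² + 0.20² + 0.09² + 0.27² = 0.0036 + 0.0576 + 0.0196 + 0.0400 + 0.0081 + 0.0729 = 0.2018
O = 0.1063 / √(0.2902 × 0.2018) = 0.1063 / 0.241997 = 0.43926

0.439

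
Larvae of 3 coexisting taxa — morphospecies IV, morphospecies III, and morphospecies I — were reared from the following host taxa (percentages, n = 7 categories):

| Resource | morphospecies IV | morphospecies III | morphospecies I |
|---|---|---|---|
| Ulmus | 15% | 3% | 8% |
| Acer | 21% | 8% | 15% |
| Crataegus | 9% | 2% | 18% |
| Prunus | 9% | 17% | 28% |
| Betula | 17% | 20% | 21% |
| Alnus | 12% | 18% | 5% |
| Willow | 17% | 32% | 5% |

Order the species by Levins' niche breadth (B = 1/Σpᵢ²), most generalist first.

morphospecies IV > morphospecies I > morphospecies III

Convert percentages to proportions (divide by 100).
Σp_IVᵢ² = 0.15² + 0.21² + 0.09² + 0.09² + 0.17² + 0.12² + 0.17² = 0.0225 + 0.0441 + 0.0081 + 0.0081 + 0.0289 + 0.0144 + 0.0289 = 0.1550
B_IV = 1 / 0.1550 = 6.4516
Σp_IIIᵢ² = 0.03² + 0.08² + 0.02² + 0.17² + 0.20² + 0.18² + 0.32² = 0.0009 + 0.0064 + 0.0004 + 0.0289 + 0.0400 + 0.0324 + 0.1024 = 0.2114
B_III = 1 / 0.2114 = 4.7304
Σp_Iᵢ² = 0.08² + 0.15² + 0.18² + 0.28² + 0.21² + 0.05² + 0.05² = 0.0064 + 0.0225 + 0.0324 + 0.0784 + 0.0441 + 0.0025 + 0.0025 = 0.1888
B_I = 1 / 0.1888 = 5.2966
Ranking by B (broadest → narrowest): morphospecies IV (6.45) > morphospecies I (5.30) > morphospecies III (4.73)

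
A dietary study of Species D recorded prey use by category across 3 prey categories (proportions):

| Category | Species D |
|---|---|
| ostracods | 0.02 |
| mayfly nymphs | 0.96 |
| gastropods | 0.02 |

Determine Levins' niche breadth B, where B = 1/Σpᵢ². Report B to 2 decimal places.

1.08

Σpᵢ² = 0.02² + 0.96² + 0.02² = 0.0004 + 0.9216 + 0.0004 = 0.9224
B = 1 / 0.9224 = 1.0841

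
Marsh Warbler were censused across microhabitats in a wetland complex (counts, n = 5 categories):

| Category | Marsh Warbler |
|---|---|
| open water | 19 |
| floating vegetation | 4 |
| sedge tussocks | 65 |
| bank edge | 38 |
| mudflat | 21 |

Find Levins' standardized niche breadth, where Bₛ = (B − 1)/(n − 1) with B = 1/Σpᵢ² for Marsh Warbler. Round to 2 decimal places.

Proportions for Marsh Warbler (n=147): 19/147=0.1293, 4/147=0.0272, 65/147=0.4422, 38/147=0.2585, 21/147=0.1429
Σpᵢ² = 0.1293² + 0.0272² + 0.4422² + 0.2585² + 0.1429² = 0.016718 + 0.000740 + 0.195541 + 0.066822 + 0.020420 = 0.300241
B = 1 / 0.300241 = 3.3307
Bₛ = (B − 1)/(n − 1) = (3.3307 − 1)/(5 − 1) = 2.3307/4 = 0.5827

0.58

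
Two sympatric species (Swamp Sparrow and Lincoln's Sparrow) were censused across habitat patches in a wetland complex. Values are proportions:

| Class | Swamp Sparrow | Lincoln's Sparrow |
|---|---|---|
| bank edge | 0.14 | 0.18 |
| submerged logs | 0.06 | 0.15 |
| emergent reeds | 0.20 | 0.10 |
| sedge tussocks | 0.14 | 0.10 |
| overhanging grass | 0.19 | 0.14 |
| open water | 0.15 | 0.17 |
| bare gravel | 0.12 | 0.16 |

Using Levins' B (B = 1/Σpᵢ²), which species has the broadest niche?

Σp_Swamᵢ² = 0.14² + 0.06² + 0.20² + 0.14² + 0.19² + 0.15² + 0.12² = 0.0196 + 0.0036 + 0.0400 + 0.0196 + 0.0361 + 0.0225 + 0.0144 = 0.1558
B_Swam = 1 / 0.1558 = 6.4185
Σp_Lincᵢ² = 0.18² + 0.15² + 0.10² + 0.10² + 0.14² + 0.17² + 0.16² = 0.0324 + 0.0225 + 0.0100 + 0.0100 + 0.0196 + 0.0289 + 0.0256 = 0.1490
B_Linc = 1 / 0.1490 = 6.7114
Highest B → broadest niche (most generalist): Lincoln's Sparrow (B = 6.71).

Lincoln's Sparrow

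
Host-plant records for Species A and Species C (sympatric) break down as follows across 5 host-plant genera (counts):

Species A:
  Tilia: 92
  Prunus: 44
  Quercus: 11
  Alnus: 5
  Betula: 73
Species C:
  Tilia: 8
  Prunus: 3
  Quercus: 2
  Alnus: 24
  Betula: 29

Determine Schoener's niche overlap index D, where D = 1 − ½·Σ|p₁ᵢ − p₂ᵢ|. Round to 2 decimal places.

0.54

Proportions for Species A (n=225): 92/225=0.4089, 44/225=0.1956, 11/225=0.0489, 5/225=0.0222, 73/225=0.3244
Proportions for Species C (n=66): 8/66=0.1212, 3/66=0.0455, 2/66=0.0303, 24/66=0.3636, 29/66=0.4394
Σ|p₁ᵢ − p₂ᵢ| = 0.2877 + 0.1501 + 0.0186 + 0.3414 + 0.1150 = 0.9128
D = 1 − ½ × 0.9128 = 1 − 0.45640 = 0.54360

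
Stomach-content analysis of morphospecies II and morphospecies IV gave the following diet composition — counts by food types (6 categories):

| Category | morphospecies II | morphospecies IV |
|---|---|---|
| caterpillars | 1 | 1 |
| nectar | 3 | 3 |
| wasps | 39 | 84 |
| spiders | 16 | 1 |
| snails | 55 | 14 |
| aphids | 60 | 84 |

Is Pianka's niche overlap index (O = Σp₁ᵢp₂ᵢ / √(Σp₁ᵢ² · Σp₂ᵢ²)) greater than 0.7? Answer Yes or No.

Proportions for morphospecies II (n=174): 1/174=0.0057, 3/174=0.0172, 39/174=0.2241, 16/174=0.0920, 55/174=0.3161, 60/174=0.3448
Proportions for morphospecies IV (n=187): 1/187=0.0053, 3/187=0.0160, 84/187=0.4492, 1/187=0.0053, 14/187=0.0749, 84/187=0.4492
Σ p₁ᵢp₂ᵢ = 0.000030 + 0.000275 + 0.100666 + 0.000488 + 0.023676 + 0.154884 = 0.280019
Σp_1ᵢ² = 0.0057² + 0.0172² + 0.2241² + 0.0920² + 0.3161² + 0.3448² = 0.000032 + 0.000296 + 0.050221 + 0.008464 + 0.099919 + 0.118887 = 0.277819
Σp_2ᵢ² = 0.0053² + 0.0160² + 0.4492² + 0.0053² + 0.0749² + 0.4492² = 0.000028 + 0.000256 + 0.201781 + 0.000028 + 0.005610 + 0.201781 = 0.409484
O = 0.280019 / √(0.277819 × 0.409484) = 0.280019 / 0.3372869 = 0.8302
O = 0.8302 > 0.7 → Yes.

Yes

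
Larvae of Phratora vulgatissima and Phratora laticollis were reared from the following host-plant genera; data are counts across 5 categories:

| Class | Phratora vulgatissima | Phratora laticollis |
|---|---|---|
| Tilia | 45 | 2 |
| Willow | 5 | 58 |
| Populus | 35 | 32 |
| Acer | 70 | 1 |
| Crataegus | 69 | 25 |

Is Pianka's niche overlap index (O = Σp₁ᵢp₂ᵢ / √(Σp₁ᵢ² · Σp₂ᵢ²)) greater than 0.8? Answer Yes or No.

No

Proportions for Phratora vulgatissima (n=224): 45/224=0.2009, 5/224=0.0223, 35/224=0.1563, 70/224=0.3125, 69/224=0.3080
Proportions for Phratora laticollis (n=118): 2/118=0.0169, 58/118=0.4915, 32/118=0.2712, 1/118=0.0085, 25/118=0.2119
Σ p₁ᵢp₂ᵢ = 0.003395 + 0.010960 + 0.042389 + 0.002656 + 0.065265 = 0.124665
Σp_1ᵢ² = 0.2009² + 0.0223² + 0.1563² + 0.3125² + 0.3080² = 0.040361 + 0.000497 + 0.024430 + 0.097656 + 0.094864 = 0.257808
Σp_2ᵢ² = 0.0169² + 0.4915² + 0.2712² + 0.0085² + 0.2119² = 0.000286 + 0.241572 + 0.073549 + 0.000072 + 0.044902 = 0.360381
O = 0.124665 / √(0.257808 × 0.360381) = 0.124665 / 0.3048099 = 0.4090
O = 0.4090 < 0.8 → No.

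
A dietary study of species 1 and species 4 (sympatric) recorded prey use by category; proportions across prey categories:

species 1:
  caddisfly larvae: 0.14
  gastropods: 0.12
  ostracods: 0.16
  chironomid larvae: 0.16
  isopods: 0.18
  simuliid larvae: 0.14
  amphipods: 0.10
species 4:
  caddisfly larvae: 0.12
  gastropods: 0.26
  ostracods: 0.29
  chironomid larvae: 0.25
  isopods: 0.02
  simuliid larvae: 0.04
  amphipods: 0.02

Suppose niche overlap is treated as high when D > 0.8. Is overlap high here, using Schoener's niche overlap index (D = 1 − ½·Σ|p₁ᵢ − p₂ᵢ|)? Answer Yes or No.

Σ|p₁ᵢ − p₂ᵢ| = 0.02 + 0.14 + 0.13 + 0.09 + 0.16 + 0.10 + 0.08 = 0.72
D = 1 − ½ × 0.72 = 1 − 0.360 = 0.6400
D = 0.6400 < 0.8 → No.

No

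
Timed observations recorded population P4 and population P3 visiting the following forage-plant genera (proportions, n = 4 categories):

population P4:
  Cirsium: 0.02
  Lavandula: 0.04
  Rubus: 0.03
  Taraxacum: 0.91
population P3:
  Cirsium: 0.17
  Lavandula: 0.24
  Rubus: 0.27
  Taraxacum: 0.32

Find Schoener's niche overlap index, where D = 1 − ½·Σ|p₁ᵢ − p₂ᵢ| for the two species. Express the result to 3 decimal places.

0.410

Σ|p₁ᵢ − p₂ᵢ| = 0.15 + 0.20 + 0.24 + 0.59 = 1.18
D = 1 − ½ × 1.18 = 1 − 0.590 = 0.41000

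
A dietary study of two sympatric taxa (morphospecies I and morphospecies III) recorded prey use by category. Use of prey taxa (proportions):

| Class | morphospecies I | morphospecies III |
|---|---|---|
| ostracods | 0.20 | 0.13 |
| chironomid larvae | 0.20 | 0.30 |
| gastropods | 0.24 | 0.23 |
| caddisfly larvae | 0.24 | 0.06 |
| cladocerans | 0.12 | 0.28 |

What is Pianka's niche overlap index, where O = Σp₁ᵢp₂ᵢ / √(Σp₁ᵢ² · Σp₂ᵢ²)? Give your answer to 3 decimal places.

0.840

Σ p₁ᵢp₂ᵢ = 0.0260 + 0.0600 + 0.0552 + 0.0144 + 0.0336 = 0.1892
Σp_1ᵢ² = 0.20² + 0.20² + 0.24² + 0.24² + 0.12² = 0.0400 + 0.0400 + 0.0576 + 0.0576 + 0.0144 = 0.2096
Σp_2ᵢ² = 0.13² + 0.30² + 0.23² + 0.06² + 0.28² = 0.0169 + 0.0900 + 0.0529 + 0.0036 + 0.0784 = 0.2418
O = 0.1892 / √(0.2096 × 0.2418) = 0.1892 / 0.225125 = 0.84042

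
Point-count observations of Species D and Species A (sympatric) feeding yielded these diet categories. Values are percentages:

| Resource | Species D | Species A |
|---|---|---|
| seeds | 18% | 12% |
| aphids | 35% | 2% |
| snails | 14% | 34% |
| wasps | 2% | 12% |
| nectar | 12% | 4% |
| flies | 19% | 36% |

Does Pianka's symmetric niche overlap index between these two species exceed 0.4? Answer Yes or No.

Yes

Convert percentages to proportions (divide by 100).
Σ p₁ᵢp₂ᵢ = 0.0216 + 0.0070 + 0.0476 + 0.0024 + 0.0048 + 0.0684 = 0.1518
Σp_1ᵢ² = 0.18² + 0.35² + 0.14² + 0.02² + 0.12² + 0.19² = 0.0324 + 0.1225 + 0.0196 + 0.0004 + 0.0144 + 0.0361 = 0.2254
Σp_2ᵢ² = 0.12² + 0.02² + 0.34² + 0.12² + 0.04² + 0.36² = 0.0144 + 0.0004 + 0.1156 + 0.0144 + 0.0016 + 0.1296 = 0.2760
O = 0.1518 / √(0.2254 × 0.2760) = 0.1518 / 0.24942 = 0.6086
O = 0.6086 > 0.4 → Yes.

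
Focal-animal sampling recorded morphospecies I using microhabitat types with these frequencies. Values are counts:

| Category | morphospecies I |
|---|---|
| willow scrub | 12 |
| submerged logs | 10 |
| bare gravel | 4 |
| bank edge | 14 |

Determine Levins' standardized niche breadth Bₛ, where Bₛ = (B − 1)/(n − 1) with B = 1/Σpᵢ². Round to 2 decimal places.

0.84

Proportions for morphospecies I (n=40): 12/40=0.3000, 10/40=0.2500, 4/40=0.1000, 14/40=0.3500
Σpᵢ² = 0.3000² + 0.2500² + 0.1000² + 0.3500² = 0.090000 + 0.062500 + 0.010000 + 0.122500 = 0.285000
B = 1 / 0.285000 = 3.5088
Bₛ = (B − 1)/(n − 1) = (3.5088 − 1)/(4 − 1) = 2.5088/3 = 0.8363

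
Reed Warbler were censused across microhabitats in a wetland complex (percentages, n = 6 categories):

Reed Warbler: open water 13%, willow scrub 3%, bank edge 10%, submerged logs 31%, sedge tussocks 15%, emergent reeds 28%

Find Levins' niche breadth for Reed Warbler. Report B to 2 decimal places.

Convert percentages to proportions (divide by 100).
Σpᵢ² = 0.13² + 0.03² + 0.10² + 0.31² + 0.15² + 0.28² = 0.0169 + 0.0009 + 0.0100 + 0.0961 + 0.0225 + 0.0784 = 0.2248
B = 1 / 0.2248 = 4.4484

4.45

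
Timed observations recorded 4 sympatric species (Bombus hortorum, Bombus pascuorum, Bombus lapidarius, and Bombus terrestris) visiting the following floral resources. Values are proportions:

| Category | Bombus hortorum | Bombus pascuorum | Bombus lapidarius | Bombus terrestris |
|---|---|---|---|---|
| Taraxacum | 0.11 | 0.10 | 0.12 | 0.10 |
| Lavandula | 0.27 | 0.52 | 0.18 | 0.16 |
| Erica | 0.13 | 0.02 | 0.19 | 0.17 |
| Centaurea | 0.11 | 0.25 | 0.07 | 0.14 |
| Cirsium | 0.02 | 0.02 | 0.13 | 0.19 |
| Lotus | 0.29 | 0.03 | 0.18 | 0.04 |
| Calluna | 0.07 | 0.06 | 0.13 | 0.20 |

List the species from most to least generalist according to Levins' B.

Bombus lapidarius > Bombus terrestris > Bombus hortorum > Bombus pascuorum

Σp_hortᵢ² = 0.11² + 0.27² + 0.13² + 0.11² + 0.02² + 0.29² + 0.07² = 0.0121 + 0.0729 + 0.0169 + 0.0121 + 0.0004 + 0.0841 + 0.0049 = 0.2034
B_hort = 1 / 0.2034 = 4.9164
Σp_pascᵢ² = 0.10² + 0.52² + 0.02² + 0.25² + 0.02² + 0.03² + 0.06² = 0.0100 + 0.2704 + 0.0004 + 0.0625 + 0.0004 + 0.0009 + 0.0036 = 0.3482
B_pasc = 1 / 0.3482 = 2.8719
Σp_lapiᵢ² = 0.12² + 0.18² + 0.19² + 0.07² + 0.13² + 0.18² + 0.13² = 0.0144 + 0.0324 + 0.0361 + 0.0049 + 0.0169 + 0.0324 + 0.0169 = 0.1540
B_lapi = 1 / 0.1540 = 6.4935
Σp_terrᵢ² = 0.10² + 0.16² + 0.17² + 0.14² + 0.19² + 0.04² + 0.20² = 0.0100 + 0.0256 + 0.0289 + 0.0196 + 0.0361 + 0.0016 + 0.0400 = 0.1618
B_terr = 1 / 0.1618 = 6.1805
Ranking by B (broadest → narrowest): Bombus lapidarius (6.49) > Bombus terrestris (6.18) > Bombus hortorum (4.92) > Bombus pascuorum (2.87)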